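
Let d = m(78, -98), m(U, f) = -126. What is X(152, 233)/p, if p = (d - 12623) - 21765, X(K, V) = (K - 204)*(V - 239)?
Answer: -156/17257 ≈ -0.0090398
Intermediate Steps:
X(K, V) = (-239 + V)*(-204 + K) (X(K, V) = (-204 + K)*(-239 + V) = (-239 + V)*(-204 + K))
d = -126
p = -34514 (p = (-126 - 12623) - 21765 = -12749 - 21765 = -34514)
X(152, 233)/p = (48756 - 239*152 - 204*233 + 152*233)/(-34514) = (48756 - 36328 - 47532 + 35416)*(-1/34514) = 312*(-1/34514) = -156/17257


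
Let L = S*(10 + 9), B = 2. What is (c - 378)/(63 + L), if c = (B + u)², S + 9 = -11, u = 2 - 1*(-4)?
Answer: 314/317 ≈ 0.99054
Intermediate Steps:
u = 6 (u = 2 + 4 = 6)
S = -20 (S = -9 - 11 = -20)
c = 64 (c = (2 + 6)² = 8² = 64)
L = -380 (L = -20*(10 + 9) = -20*19 = -380)
(c - 378)/(63 + L) = (64 - 378)/(63 - 380) = -314/(-317) = -314*(-1/317) = 314/317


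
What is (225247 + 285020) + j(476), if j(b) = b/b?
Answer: 510268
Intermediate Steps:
j(b) = 1
(225247 + 285020) + j(476) = (225247 + 285020) + 1 = 510267 + 1 = 510268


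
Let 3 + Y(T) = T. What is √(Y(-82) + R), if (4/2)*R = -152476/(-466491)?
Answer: I*√18461613171027/466491 ≈ 9.2107*I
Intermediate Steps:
Y(T) = -3 + T
R = 76238/466491 (R = (-152476/(-466491))/2 = (-152476*(-1/466491))/2 = (½)*(152476/466491) = 76238/466491 ≈ 0.16343)
√(Y(-82) + R) = √((-3 - 82) + 76238/466491) = √(-85 + 76238/466491) = √(-39575497/466491) = I*√18461613171027/466491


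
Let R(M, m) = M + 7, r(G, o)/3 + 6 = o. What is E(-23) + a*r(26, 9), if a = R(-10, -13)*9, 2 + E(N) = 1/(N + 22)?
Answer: -246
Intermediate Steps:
r(G, o) = -18 + 3*o
R(M, m) = 7 + M
E(N) = -2 + 1/(22 + N) (E(N) = -2 + 1/(N + 22) = -2 + 1/(22 + N))
a = -27 (a = (7 - 10)*9 = -3*9 = -27)
E(-23) + a*r(26, 9) = (-43 - 2*(-23))/(22 - 23) - 27*(-18 + 3*9) = (-43 + 46)/(-1) - 27*(-18 + 27) = -1*3 - 27*9 = -3 - 243 = -246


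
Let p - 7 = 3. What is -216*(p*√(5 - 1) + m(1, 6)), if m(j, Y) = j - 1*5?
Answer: -3456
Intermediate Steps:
p = 10 (p = 7 + 3 = 10)
m(j, Y) = -5 + j (m(j, Y) = j - 5 = -5 + j)
-216*(p*√(5 - 1) + m(1, 6)) = -216*(10*√(5 - 1) + (-5 + 1)) = -216*(10*√4 - 4) = -216*(10*2 - 4) = -216*(20 - 4) = -216*16 = -3456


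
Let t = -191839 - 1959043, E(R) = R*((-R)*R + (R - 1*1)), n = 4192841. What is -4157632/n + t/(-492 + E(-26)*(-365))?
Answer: -9360628239111/13987237912021 ≈ -0.66923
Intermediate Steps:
E(R) = R*(-1 + R - R**2) (E(R) = R*(-R**2 + (R - 1)) = R*(-R**2 + (-1 + R)) = R*(-1 + R - R**2))
t = -2150882
-4157632/n + t/(-492 + E(-26)*(-365)) = -4157632/4192841 - 2150882/(-492 - 26*(-1 - 26 - 1*(-26)**2)*(-365)) = -4157632*1/4192841 - 2150882/(-492 - 26*(-1 - 26 - 1*676)*(-365)) = -4157632/4192841 - 2150882/(-492 - 26*(-1 - 26 - 676)*(-365)) = -4157632/4192841 - 2150882/(-492 - 26*(-703)*(-365)) = -4157632/4192841 - 2150882/(-492 + 18278*(-365)) = -4157632/4192841 - 2150882/(-492 - 6671470) = -4157632/4192841 - 2150882/(-6671962) = -4157632/4192841 - 2150882*(-1/6671962) = -4157632/4192841 + 1075441/3335981 = -9360628239111/13987237912021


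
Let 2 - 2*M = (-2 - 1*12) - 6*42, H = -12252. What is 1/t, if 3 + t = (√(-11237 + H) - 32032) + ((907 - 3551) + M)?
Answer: -34545/1193380514 - I*√23489/1193380514 ≈ -2.8947e-5 - 1.2843e-7*I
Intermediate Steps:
M = 134 (M = 1 - ((-2 - 1*12) - 6*42)/2 = 1 - ((-2 - 12) - 252)/2 = 1 - (-14 - 252)/2 = 1 - ½*(-266) = 1 + 133 = 134)
t = -34545 + I*√23489 (t = -3 + ((√(-11237 - 12252) - 32032) + ((907 - 3551) + 134)) = -3 + ((√(-23489) - 32032) + (-2644 + 134)) = -3 + ((I*√23489 - 32032) - 2510) = -3 + ((-32032 + I*√23489) - 2510) = -3 + (-34542 + I*√23489) = -34545 + I*√23489 ≈ -34545.0 + 153.26*I)
1/t = 1/(-34545 + I*√23489)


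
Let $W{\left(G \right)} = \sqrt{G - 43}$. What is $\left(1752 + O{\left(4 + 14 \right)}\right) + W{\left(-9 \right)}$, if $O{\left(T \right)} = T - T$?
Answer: $1752 + 2 i \sqrt{13} \approx 1752.0 + 7.2111 i$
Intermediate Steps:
$O{\left(T \right)} = 0$
$W{\left(G \right)} = \sqrt{-43 + G}$
$\left(1752 + O{\left(4 + 14 \right)}\right) + W{\left(-9 \right)} = \left(1752 + 0\right) + \sqrt{-43 - 9} = 1752 + \sqrt{-52} = 1752 + 2 i \sqrt{13}$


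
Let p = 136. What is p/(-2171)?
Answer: -136/2171 ≈ -0.062644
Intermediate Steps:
p/(-2171) = 136/(-2171) = 136*(-1/2171) = -136/2171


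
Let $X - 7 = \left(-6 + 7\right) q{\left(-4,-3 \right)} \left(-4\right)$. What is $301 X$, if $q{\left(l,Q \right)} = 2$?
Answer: $-301$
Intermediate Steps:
$X = -1$ ($X = 7 + \left(-6 + 7\right) 2 \left(-4\right) = 7 + 1 \cdot 2 \left(-4\right) = 7 + 2 \left(-4\right) = 7 - 8 = -1$)
$301 X = 301 \left(-1\right) = -301$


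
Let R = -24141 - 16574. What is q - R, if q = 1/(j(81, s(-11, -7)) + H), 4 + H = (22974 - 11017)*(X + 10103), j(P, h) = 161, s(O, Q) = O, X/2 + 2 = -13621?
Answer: 8345707526209/204978694 ≈ 40715.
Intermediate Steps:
X = -27246 (X = -4 + 2*(-13621) = -4 - 27242 = -27246)
H = -204978855 (H = -4 + (22974 - 11017)*(-27246 + 10103) = -4 + 11957*(-17143) = -4 - 204978851 = -204978855)
R = -40715
q = -1/204978694 (q = 1/(161 - 204978855) = 1/(-204978694) = -1/204978694 ≈ -4.8786e-9)
q - R = -1/204978694 - 1*(-40715) = -1/204978694 + 40715 = 8345707526209/204978694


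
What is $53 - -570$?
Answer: $623$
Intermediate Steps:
$53 - -570 = 53 + 570 = 623$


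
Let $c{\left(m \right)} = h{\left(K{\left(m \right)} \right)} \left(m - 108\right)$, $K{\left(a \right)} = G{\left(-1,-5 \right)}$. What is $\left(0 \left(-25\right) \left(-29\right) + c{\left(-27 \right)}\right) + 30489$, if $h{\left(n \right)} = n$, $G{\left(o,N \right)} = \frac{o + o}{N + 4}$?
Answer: $30219$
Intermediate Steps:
$G{\left(o,N \right)} = \frac{2 o}{4 + N}$
$K{\left(a \right)} = 2$ ($K{\left(a \right)} = 2 \left(-1\right) \frac{1}{4 - 5} = 2 \left(-1\right) \frac{1}{-1} = 2 \left(-1\right) \left(-1\right) = 2$)
$c{\left(m \right)} = -216 + 2 m$ ($c{\left(m \right)} = 2 \left(m - 108\right) = 2 \left(-108 + m\right) = -216 + 2 m$)
$\left(0 \left(-25\right) \left(-29\right) + c{\left(-27 \right)}\right) + 30489 = \left(0 \left(-25\right) \left(-29\right) + \left(-216 + 2 \left(-27\right)\right)\right) + 30489 = \left(0 \left(-29\right) - 270\right) + 30489 = \left(0 - 270\right) + 30489 = -270 + 30489 = 30219$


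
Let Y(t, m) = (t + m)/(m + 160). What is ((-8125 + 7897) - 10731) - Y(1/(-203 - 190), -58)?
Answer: -439279679/40086 ≈ -10958.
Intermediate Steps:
Y(t, m) = (m + t)/(160 + m)
((-8125 + 7897) - 10731) - Y(1/(-203 - 190), -58) = ((-8125 + 7897) - 10731) - (-58 + 1/(-203 - 190))/(160 - 58) = (-228 - 10731) - (-58 + 1/(-393))/102 = -10959 - (-58 - 1/393)/102 = -10959 - (-22795)/(102*393) = -10959 - 1*(-22795/40086) = -10959 + 22795/40086 = -439279679/40086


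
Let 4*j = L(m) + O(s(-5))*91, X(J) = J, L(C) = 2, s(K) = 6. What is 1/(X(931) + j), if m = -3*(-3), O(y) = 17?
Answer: 4/5273 ≈ 0.00075858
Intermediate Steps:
m = 9
j = 1549/4 (j = (2 + 17*91)/4 = (2 + 1547)/4 = (1/4)*1549 = 1549/4 ≈ 387.25)
1/(X(931) + j) = 1/(931 + 1549/4) = 1/(5273/4) = 4/5273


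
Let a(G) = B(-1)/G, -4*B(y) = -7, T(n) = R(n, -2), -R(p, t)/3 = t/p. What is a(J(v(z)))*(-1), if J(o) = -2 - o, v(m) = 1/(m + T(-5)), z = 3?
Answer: 63/92 ≈ 0.68478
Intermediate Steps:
R(p, t) = -3*t/p
T(n) = 6/n (T(n) = -3*(-2)/n = 6/n)
B(y) = 7/4 (B(y) = -¼*(-7) = 7/4)
v(m) = 1/(-6/5 + m) (v(m) = 1/(m + 6/(-5)) = 1/(m + 6*(-⅕)) = 1/(m - 6/5) = 1/(-6/5 + m))
a(G) = 7/(4*G)
a(J(v(z)))*(-1) = (7/(4*(-2 - 5/(-6 + 5*3))))*(-1) = (7/(4*(-2 - 5/(-6 + 15))))*(-1) = (7/(4*(-2 - 5/9)))*(-1) = (7/(4*(-23/9)))*(-1) = ((7/4)*(-9/23))*(-1) = -63/92*(-1) = 63/92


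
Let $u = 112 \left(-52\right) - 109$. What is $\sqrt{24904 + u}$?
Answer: $\sqrt{18971} \approx 137.74$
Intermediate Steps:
$u = -5933$ ($u = -5824 - 109 = -5933$)
$\sqrt{24904 + u} = \sqrt{24904 - 5933} = \sqrt{18971}$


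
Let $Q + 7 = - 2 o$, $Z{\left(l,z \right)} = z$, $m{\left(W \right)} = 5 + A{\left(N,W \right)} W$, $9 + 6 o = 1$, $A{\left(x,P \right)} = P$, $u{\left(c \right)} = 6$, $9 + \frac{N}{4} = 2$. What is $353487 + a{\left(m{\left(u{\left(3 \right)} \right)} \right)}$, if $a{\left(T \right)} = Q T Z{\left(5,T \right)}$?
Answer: $\frac{1038608}{3} \approx 3.462 \cdot 10^{5}$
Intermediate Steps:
$N = -28$ ($N = -36 + 4 \cdot 2 = -36 + 8 = -28$)
$o = - \frac{4}{3}$ ($o = - \frac{3}{2} + \frac{1}{6} \cdot 1 = - \frac{3}{2} + \frac{1}{6} = - \frac{4}{3} \approx -1.3333$)
$m{\left(W \right)} = 5 + W^{2}$ ($m{\left(W \right)} = 5 + W W = 5 + W^{2}$)
$Q = - \frac{13}{3}$ ($Q = -7 - - \frac{8}{3} = -7 + \frac{8}{3} = - \frac{13}{3} \approx -4.3333$)
$a{\left(T \right)} = - \frac{13 T^{2}}{3}$ ($a{\left(T \right)} = - \frac{13 T}{3} T = - \frac{13 T^{2}}{3}$)
$353487 + a{\left(m{\left(u{\left(3 \right)} \right)} \right)} = 353487 - \frac{13 \left(5 + 6^{2}\right)^{2}}{3} = 353487 - \frac{13 \left(5 + 36\right)^{2}}{3} = 353487 - \frac{13 \cdot 41^{2}}{3} = 353487 - \frac{21853}{3} = \frac{1038608}{3}$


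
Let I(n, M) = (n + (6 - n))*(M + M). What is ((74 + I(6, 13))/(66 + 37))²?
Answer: 52900/10609 ≈ 4.9863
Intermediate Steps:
I(n, M) = 12*M (I(n, M) = 6*(2*M) = 12*M)
((74 + I(6, 13))/(66 + 37))² = ((74 + 12*13)/(66 + 37))² = ((74 + 156)/103)² = (230*(1/103))² = (230/103)² = 52900/10609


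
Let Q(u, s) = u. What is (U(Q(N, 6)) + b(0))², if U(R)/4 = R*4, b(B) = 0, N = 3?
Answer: 2304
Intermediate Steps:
U(R) = 16*R (U(R) = 4*(R*4) = 4*(4*R) = 16*R)
(U(Q(N, 6)) + b(0))² = (16*3 + 0)² = (48 + 0)² = 48² = 2304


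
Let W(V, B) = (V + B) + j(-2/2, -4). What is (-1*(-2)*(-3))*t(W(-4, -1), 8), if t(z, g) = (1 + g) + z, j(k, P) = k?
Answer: -18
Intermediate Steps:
W(V, B) = -1 + B + V (W(V, B) = (V + B) - 2/2 = (B + V) - 2*½ = (B + V) - 1 = -1 + B + V)
t(z, g) = 1 + g + z
(-1*(-2)*(-3))*t(W(-4, -1), 8) = (-1*(-2)*(-3))*(1 + 8 + (-1 - 1 - 4)) = (2*(-3))*(1 + 8 - 6) = -6*3 = -18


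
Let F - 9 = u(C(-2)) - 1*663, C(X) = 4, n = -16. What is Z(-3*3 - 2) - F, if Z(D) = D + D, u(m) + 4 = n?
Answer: 652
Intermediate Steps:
u(m) = -20 (u(m) = -4 - 16 = -20)
Z(D) = 2*D
F = -674 (F = 9 + (-20 - 1*663) = 9 + (-20 - 663) = 9 - 683 = -674)
Z(-3*3 - 2) - F = 2*(-3*3 - 2) - 1*(-674) = 2*(-9 - 2) + 674 = 2*(-11) + 674 = -22 + 674 = 652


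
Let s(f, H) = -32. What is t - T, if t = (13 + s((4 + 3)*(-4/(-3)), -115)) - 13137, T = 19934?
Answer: -33090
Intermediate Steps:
t = -13156 (t = (13 - 32) - 13137 = -19 - 13137 = -13156)
t - T = -13156 - 1*19934 = -13156 - 19934 = -33090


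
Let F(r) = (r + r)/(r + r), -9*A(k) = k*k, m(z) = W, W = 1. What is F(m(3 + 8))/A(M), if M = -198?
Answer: -1/4356 ≈ -0.00022957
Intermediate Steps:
m(z) = 1
A(k) = -k²/9 (A(k) = -k*k/9 = -k²/9)
F(r) = 1 (F(r) = (2*r)/((2*r)) = (2*r)*(1/(2*r)) = 1)
F(m(3 + 8))/A(M) = 1/(-⅑*(-198)²) = 1/(-⅑*39204) = 1/(-4356) = 1*(-1/4356) = -1/4356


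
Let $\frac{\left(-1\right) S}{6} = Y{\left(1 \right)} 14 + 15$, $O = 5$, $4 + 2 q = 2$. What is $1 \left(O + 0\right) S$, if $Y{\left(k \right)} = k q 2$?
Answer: $390$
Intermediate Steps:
$q = -1$ ($q = -2 + \frac{1}{2} \cdot 2 = -2 + 1 = -1$)
$Y{\left(k \right)} = - 2 k$ ($Y{\left(k \right)} = k \left(-1\right) 2 = - k 2 = - 2 k$)
$S = 78$ ($S = - 6 \left(\left(-2\right) 1 \cdot 14 + 15\right) = - 6 \left(\left(-2\right) 14 + 15\right) = - 6 \left(-28 + 15\right) = \left(-6\right) \left(-13\right) = 78$)
$1 \left(O + 0\right) S = 1 \left(5 + 0\right) 78 = 1 \cdot 5 \cdot 78 = 5 \cdot 78 = 390$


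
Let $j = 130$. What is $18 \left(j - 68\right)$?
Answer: $1116$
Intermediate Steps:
$18 \left(j - 68\right) = 18 \left(130 - 68\right) = 18 \cdot 62 = 1116$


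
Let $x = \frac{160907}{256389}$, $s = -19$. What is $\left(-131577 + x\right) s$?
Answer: $\frac{640959956374}{256389} \approx 2.5 \cdot 10^{6}$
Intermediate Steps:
$x = \frac{160907}{256389}$ ($x = 160907 \cdot \frac{1}{256389} = \frac{160907}{256389} \approx 0.62759$)
$\left(-131577 + x\right) s = \left(-131577 + \frac{160907}{256389}\right) \left(-19\right) = \left(- \frac{33734734546}{256389}\right) \left(-19\right) = \frac{640959956374}{256389}$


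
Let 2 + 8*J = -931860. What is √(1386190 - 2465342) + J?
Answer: -465931/4 + 4*I*√67447 ≈ -1.1648e+5 + 1038.8*I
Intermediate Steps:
J = -465931/4 (J = -¼ + (⅛)*(-931860) = -¼ - 232965/2 = -465931/4 ≈ -1.1648e+5)
√(1386190 - 2465342) + J = √(1386190 - 2465342) - 465931/4 = √(-1079152) - 465931/4 = 4*I*√67447 - 465931/4 = -465931/4 + 4*I*√67447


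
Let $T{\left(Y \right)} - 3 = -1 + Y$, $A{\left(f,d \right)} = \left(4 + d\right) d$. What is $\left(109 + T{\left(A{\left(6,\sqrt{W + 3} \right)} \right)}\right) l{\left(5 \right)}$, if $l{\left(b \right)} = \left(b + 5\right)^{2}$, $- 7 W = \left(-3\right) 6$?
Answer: $\frac{81600}{7} + \frac{400 \sqrt{273}}{7} \approx 12601.0$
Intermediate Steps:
$W = \frac{18}{7}$ ($W = - \frac{\left(-3\right) 6}{7} = \left(- \frac{1}{7}\right) \left(-18\right) = \frac{18}{7} \approx 2.5714$)
$l{\left(b \right)} = \left(5 + b\right)^{2}$
$A{\left(f,d \right)} = d \left(4 + d\right)$
$T{\left(Y \right)} = 2 + Y$ ($T{\left(Y \right)} = 3 + \left(-1 + Y\right) = 2 + Y$)
$\left(109 + T{\left(A{\left(6,\sqrt{W + 3} \right)} \right)}\right) l{\left(5 \right)} = \left(109 + \left(2 + \sqrt{\frac{18}{7} + 3} \left(4 + \sqrt{\frac{18}{7} + 3}\right)\right)\right) \left(5 + 5\right)^{2} = \left(109 + \left(2 + \sqrt{\frac{39}{7}} \left(4 + \sqrt{\frac{39}{7}}\right)\right)\right) 10^{2} = \left(109 + \left(2 + \frac{\sqrt{273}}{7} \left(4 + \frac{\sqrt{273}}{7}\right)\right)\right) 100 = \left(109 + \left(2 + \frac{\sqrt{273} \left(4 + \frac{\sqrt{273}}{7}\right)}{7}\right)\right) 100 = \left(111 + \frac{\sqrt{273} \left(4 + \frac{\sqrt{273}}{7}\right)}{7}\right) 100 = 11100 + \frac{100 \sqrt{273} \left(4 + \frac{\sqrt{273}}{7}\right)}{7}$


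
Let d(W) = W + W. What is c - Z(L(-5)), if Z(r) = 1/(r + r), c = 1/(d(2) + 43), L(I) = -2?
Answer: 51/188 ≈ 0.27128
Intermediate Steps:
d(W) = 2*W
c = 1/47 (c = 1/(2*2 + 43) = 1/(4 + 43) = 1/47 ≈ 0.021277)
Z(r) = 1/(2*r)
c - Z(L(-5)) = 1/47 - 1/(2*(-2)) = 1/47 - (-1)/(2*2) = 1/47 - 1*(-¼) = 1/47 + ¼ = 51/188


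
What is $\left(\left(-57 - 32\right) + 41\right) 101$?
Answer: $-4848$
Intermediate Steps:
$\left(\left(-57 - 32\right) + 41\right) 101 = \left(-89 + 41\right) 101 = \left(-48\right) 101 = -4848$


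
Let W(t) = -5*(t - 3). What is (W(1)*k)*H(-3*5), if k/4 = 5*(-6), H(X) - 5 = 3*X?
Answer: 48000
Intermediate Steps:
W(t) = 15 - 5*t (W(t) = -5*(-3 + t) = 15 - 5*t)
H(X) = 5 + 3*X
k = -120 (k = 4*(5*(-6)) = 4*(-30) = -120)
(W(1)*k)*H(-3*5) = ((15 - 5*1)*(-120))*(5 + 3*(-3*5)) = ((15 - 5)*(-120))*(5 + 3*(-15)) = (10*(-120))*(5 - 45) = -1200*(-40) = 48000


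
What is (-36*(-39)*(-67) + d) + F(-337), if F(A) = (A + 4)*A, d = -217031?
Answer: -198878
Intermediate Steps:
F(A) = A*(4 + A) (F(A) = (4 + A)*A = A*(4 + A))
(-36*(-39)*(-67) + d) + F(-337) = (-36*(-39)*(-67) - 217031) - 337*(4 - 337) = (1404*(-67) - 217031) - 337*(-333) = (-94068 - 217031) + 112221 = -311099 + 112221 = -198878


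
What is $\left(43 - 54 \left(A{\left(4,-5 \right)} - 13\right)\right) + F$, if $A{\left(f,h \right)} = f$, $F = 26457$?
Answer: $26986$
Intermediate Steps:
$\left(43 - 54 \left(A{\left(4,-5 \right)} - 13\right)\right) + F = \left(43 - 54 \left(4 - 13\right)\right) + 26457 = \left(43 - -486\right) + 26457 = \left(43 + 486\right) + 26457 = 529 + 26457 = 26986$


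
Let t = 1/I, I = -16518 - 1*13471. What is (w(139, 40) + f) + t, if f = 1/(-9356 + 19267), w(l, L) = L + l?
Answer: 53202575319/297220979 ≈ 179.00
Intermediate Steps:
I = -29989 (I = -16518 - 13471 = -29989)
t = -1/29989 (t = 1/(-29989) = -1/29989 ≈ -3.3346e-5)
f = 1/9911 ≈ 0.00010090
(w(139, 40) + f) + t = ((40 + 139) + 1/9911) - 1/29989 = (179 + 1/9911) - 1/29989 = 1774070/9911 - 1/29989 = 53202575319/297220979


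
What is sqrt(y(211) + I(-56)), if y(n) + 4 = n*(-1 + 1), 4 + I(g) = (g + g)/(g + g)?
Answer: I*sqrt(7) ≈ 2.6458*I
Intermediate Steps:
I(g) = -3 (I(g) = -4 + (g + g)/(g + g) = -4 + (2*g)/((2*g)) = -4 + (2*g)*(1/(2*g)) = -4 + 1 = -3)
y(n) = -4 (y(n) = -4 + n*(-1 + 1) = -4 + n*0 = -4 + 0 = -4)
sqrt(y(211) + I(-56)) = sqrt(-4 - 3) = sqrt(-7) = I*sqrt(7)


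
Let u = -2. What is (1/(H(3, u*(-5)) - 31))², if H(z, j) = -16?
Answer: 1/2209 ≈ 0.00045269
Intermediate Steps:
(1/(H(3, u*(-5)) - 31))² = (1/(-16 - 31))² = (1/(-47))² = (-1/47)² = 1/2209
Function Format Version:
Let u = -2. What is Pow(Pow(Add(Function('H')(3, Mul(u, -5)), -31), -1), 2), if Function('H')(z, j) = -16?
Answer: Rational(1, 2209) ≈ 0.00045269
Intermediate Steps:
Pow(Pow(Add(Function('H')(3, Mul(u, -5)), -31), -1), 2) = Pow(Pow(Add(-16, -31), -1), 2) = Pow(Pow(-47, -1), 2) = Pow(Rational(-1, 47), 2) = Rational(1, 2209)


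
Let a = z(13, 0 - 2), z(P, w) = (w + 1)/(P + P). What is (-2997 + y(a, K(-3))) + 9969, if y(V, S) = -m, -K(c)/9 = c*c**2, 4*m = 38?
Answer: 13925/2 ≈ 6962.5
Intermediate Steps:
m = 19/2 (m = (1/4)*38 = 19/2 ≈ 9.5000)
z(P, w) = (1 + w)/(2*P) (z(P, w) = (1 + w)/((2*P)) = (1 + w)*(1/(2*P)) = (1 + w)/(2*P))
a = -1/26 (a = (1/2)*(1 + (0 - 2))/13 = (1/2)*(1/13)*(1 - 2) = (1/2)*(1/13)*(-1) = -1/26 ≈ -0.038462)
K(c) = -9*c**3 (K(c) = -9*c*c**2 = -9*c**3)
y(V, S) = -19/2 (y(V, S) = -1*19/2 = -19/2)
(-2997 + y(a, K(-3))) + 9969 = (-2997 - 19/2) + 9969 = -6013/2 + 9969 = 13925/2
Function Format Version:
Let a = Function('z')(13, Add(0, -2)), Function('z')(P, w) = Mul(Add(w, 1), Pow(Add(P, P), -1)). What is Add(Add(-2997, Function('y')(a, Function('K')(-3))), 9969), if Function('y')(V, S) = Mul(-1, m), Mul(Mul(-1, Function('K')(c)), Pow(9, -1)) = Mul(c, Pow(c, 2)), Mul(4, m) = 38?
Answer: Rational(13925, 2) ≈ 6962.5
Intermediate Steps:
m = Rational(19, 2) (m = Mul(Rational(1, 4), 38) = Rational(19, 2) ≈ 9.5000)
Function('z')(P, w) = Mul(Rational(1, 2), Pow(P, -1), Add(1, w)) (Function('z')(P, w) = Mul(Add(1, w), Pow(Mul(2, P), -1)) = Mul(Add(1, w), Mul(Rational(1, 2), Pow(P, -1))) = Mul(Rational(1, 2), Pow(P, -1), Add(1, w)))
a = Rational(-1, 26) (a = Mul(Rational(1, 2), Pow(13, -1), Add(1, Add(0, -2))) = Mul(Rational(1, 2), Rational(1, 13), Add(1, -2)) = Mul(Rational(1, 2), Rational(1, 13), -1) = Rational(-1, 26) ≈ -0.038462)
Function('K')(c) = Mul(-9, Pow(c, 3)) (Function('K')(c) = Mul(-9, Mul(c, Pow(c, 2))) = Mul(-9, Pow(c, 3)))
Function('y')(V, S) = Rational(-19, 2) (Function('y')(V, S) = Mul(-1, Rational(19, 2)) = Rational(-19, 2))
Add(Add(-2997, Function('y')(a, Function('K')(-3))), 9969) = Add(Add(-2997, Rational(-19, 2)), 9969) = Add(Rational(-6013, 2), 9969) = Rational(13925, 2)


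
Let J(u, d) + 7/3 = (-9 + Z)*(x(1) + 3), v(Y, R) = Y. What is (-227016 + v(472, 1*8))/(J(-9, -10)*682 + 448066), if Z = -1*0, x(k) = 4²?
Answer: -339816/494779 ≈ -0.68680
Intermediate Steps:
x(k) = 16
Z = 0
J(u, d) = -520/3 (J(u, d) = -7/3 + (-9 + 0)*(16 + 3) = -7/3 - 9*19 = -7/3 - 171 = -520/3)
(-227016 + v(472, 1*8))/(J(-9, -10)*682 + 448066) = (-227016 + 472)/(-520/3*682 + 448066) = -226544/(-354640/3 + 448066) = -226544/989558/3 = -226544*3/989558 = -339816/494779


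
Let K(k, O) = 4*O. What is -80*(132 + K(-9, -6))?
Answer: -8640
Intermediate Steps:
-80*(132 + K(-9, -6)) = -80*(132 + 4*(-6)) = -80*(132 - 24) = -80*108 = -8640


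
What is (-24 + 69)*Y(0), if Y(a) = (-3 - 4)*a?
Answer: 0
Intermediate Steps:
Y(a) = -7*a
(-24 + 69)*Y(0) = (-24 + 69)*(-7*0) = 45*0 = 0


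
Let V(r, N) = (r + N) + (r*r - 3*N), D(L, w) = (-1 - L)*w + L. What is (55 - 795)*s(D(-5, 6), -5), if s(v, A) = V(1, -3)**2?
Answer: -47360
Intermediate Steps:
D(L, w) = L + w*(-1 - L) (D(L, w) = w*(-1 - L) + L = L + w*(-1 - L))
V(r, N) = r + r**2 - 2*N (V(r, N) = (N + r) + (r**2 - 3*N) = r + r**2 - 2*N)
s(v, A) = 64 (s(v, A) = (1 + 1**2 - 2*(-3))**2 = (1 + 1 + 6)**2 = 8**2 = 64)
(55 - 795)*s(D(-5, 6), -5) = (55 - 795)*64 = -740*64 = -47360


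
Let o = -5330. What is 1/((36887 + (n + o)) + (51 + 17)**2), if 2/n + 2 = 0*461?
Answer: 1/36180 ≈ 2.7640e-5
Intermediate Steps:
n = -1 (n = 2/(-2 + 0*461) = 2/(-2 + 0) = 2/(-2) = 2*(-1/2) = -1)
1/((36887 + (n + o)) + (51 + 17)**2) = 1/((36887 + (-1 - 5330)) + (51 + 17)**2) = 1/((36887 - 5331) + 68**2) = 1/(31556 + 4624) = 1/36180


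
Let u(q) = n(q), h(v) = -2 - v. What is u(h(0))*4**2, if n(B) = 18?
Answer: 288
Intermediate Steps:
u(q) = 18
u(h(0))*4**2 = 18*4**2 = 18*16 = 288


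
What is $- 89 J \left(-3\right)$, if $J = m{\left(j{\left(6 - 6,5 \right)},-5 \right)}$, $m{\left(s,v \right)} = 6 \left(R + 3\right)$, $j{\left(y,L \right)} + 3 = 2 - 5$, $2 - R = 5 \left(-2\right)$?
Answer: $24030$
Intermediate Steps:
$R = 12$ ($R = 2 - 5 \left(-2\right) = 2 - -10 = 2 + 10 = 12$)
$j{\left(y,L \right)} = -6$ ($j{\left(y,L \right)} = -3 + \left(2 - 5\right) = -3 - 3 = -6$)
$m{\left(s,v \right)} = 90$ ($m{\left(s,v \right)} = 6 \left(12 + 3\right) = 6 \cdot 15 = 90$)
$J = 90$
$- 89 J \left(-3\right) = \left(-89\right) 90 \left(-3\right) = \left(-8010\right) \left(-3\right) = 24030$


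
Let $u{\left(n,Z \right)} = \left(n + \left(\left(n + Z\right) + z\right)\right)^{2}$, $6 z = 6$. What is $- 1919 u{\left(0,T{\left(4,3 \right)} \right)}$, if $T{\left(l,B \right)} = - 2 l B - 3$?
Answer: $-1297244$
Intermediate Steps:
$z = 1$ ($z = \frac{1}{6} \cdot 6 = 1$)
$T{\left(l,B \right)} = -3 - 2 B l$ ($T{\left(l,B \right)} = - 2 B l - 3 = -3 - 2 B l$)
$u{\left(n,Z \right)} = \left(1 + Z + 2 n\right)^{2}$ ($u{\left(n,Z \right)} = \left(n + \left(\left(n + Z\right) + 1\right)\right)^{2} = \left(n + \left(\left(Z + n\right) + 1\right)\right)^{2} = \left(n + \left(1 + Z + n\right)\right)^{2} = \left(1 + Z + 2 n\right)^{2}$)
$- 1919 u{\left(0,T{\left(4,3 \right)} \right)} = - 1919 \left(1 - \left(3 + 6 \cdot 4\right) + 2 \cdot 0\right)^{2} = - 1919 \left(1 - 27 + 0\right)^{2} = - 1919 \left(-26\right)^{2} = \left(-1919\right) 676 = -1297244$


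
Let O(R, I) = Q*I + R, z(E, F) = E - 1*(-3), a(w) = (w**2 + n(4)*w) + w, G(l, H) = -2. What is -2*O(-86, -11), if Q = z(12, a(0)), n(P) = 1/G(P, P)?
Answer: 502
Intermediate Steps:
n(P) = -1/2 (n(P) = 1/(-2) = -1/2)
a(w) = w**2 + w/2 (a(w) = (w**2 - w/2) + w = w**2 + w/2)
z(E, F) = 3 + E (z(E, F) = E + 3 = 3 + E)
Q = 15 (Q = 3 + 12 = 15)
O(R, I) = R + 15*I (O(R, I) = 15*I + R = R + 15*I)
-2*O(-86, -11) = -2*(-86 + 15*(-11)) = -2*(-86 - 165) = -2*(-251) = 502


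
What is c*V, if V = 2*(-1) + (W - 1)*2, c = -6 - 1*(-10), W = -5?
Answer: -56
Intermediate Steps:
c = 4 (c = -6 + 10 = 4)
V = -14 (V = 2*(-1) + (-5 - 1)*2 = -2 - 6*2 = -2 - 12 = -14)
c*V = 4*(-14) = -56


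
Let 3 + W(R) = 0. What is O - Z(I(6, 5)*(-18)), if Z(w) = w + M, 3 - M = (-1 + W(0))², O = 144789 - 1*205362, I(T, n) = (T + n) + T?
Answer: -60254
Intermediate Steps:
I(T, n) = n + 2*T
O = -60573 (O = 144789 - 205362 = -60573)
W(R) = -3 (W(R) = -3 + 0 = -3)
M = -13 (M = 3 - (-1 - 3)² = 3 - 1*(-4)² = 3 - 1*16 = 3 - 16 = -13)
Z(w) = -13 + w (Z(w) = w - 13 = -13 + w)
O - Z(I(6, 5)*(-18)) = -60573 - (-13 + (5 + 2*6)*(-18)) = -60573 - (-13 + (5 + 12)*(-18)) = -60573 - (-13 + 17*(-18)) = -60573 - (-13 - 306) = -60573 - 1*(-319) = -60573 + 319 = -60254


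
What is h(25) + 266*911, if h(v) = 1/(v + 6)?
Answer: 7512107/31 ≈ 2.4233e+5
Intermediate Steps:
h(v) = 1/(6 + v)
h(25) + 266*911 = 1/(6 + 25) + 266*911 = 1/31 + 242326 = 7512107/31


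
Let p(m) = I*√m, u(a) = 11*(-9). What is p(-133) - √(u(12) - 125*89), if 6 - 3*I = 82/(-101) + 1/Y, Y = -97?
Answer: I*(-19594*√2806 + 22279*√133)/9797 ≈ -79.718*I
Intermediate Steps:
u(a) = -99
I = 22279/9797 (I = 2 - (82/(-101) + 1/(-97))/3 = 2 - (82*(-1/101) + 1*(-1/97))/3 = 2 - (-82/101 - 1/97)/3 = 2 - ⅓*(-8055/9797) = 2 + 2685/9797 = 22279/9797 ≈ 2.2741)
p(m) = 22279*√m/9797
p(-133) - √(u(12) - 125*89) = 22279*√(-133)/9797 - √(-99 - 125*89) = 22279*(I*√133)/9797 - √(-99 - 11125) = 22279*I*√133/9797 - √(-11224) = 22279*I*√133/9797 - 2*I*√2806 = -2*I*√2806 + 22279*I*√133/9797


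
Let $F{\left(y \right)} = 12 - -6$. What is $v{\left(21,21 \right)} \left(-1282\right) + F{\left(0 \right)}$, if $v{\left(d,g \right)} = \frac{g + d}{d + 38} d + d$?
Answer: $- \frac{2718060}{59} \approx -46069.0$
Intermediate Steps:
$F{\left(y \right)} = 18$ ($F{\left(y \right)} = 12 + 6 = 18$)
$v{\left(d,g \right)} = d + \frac{d \left(d + g\right)}{38 + d}$ ($v{\left(d,g \right)} = \frac{d + g}{38 + d} d + d = \frac{d \left(d + g\right)}{38 + d} + d = d + \frac{d \left(d + g\right)}{38 + d}$)
$v{\left(21,21 \right)} \left(-1282\right) + F{\left(0 \right)} = \frac{21 \left(38 + 21 + 2 \cdot 21\right)}{38 + 21} \left(-1282\right) + 18 = \frac{21 \left(38 + 21 + 42\right)}{59} \left(-1282\right) + 18 = 21 \cdot \frac{1}{59} \cdot 101 \left(-1282\right) + 18 = \frac{2121}{59} \left(-1282\right) + 18 = - \frac{2719122}{59} + 18 = - \frac{2718060}{59}$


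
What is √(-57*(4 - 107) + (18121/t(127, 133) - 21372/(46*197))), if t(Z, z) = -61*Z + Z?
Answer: √1748234321493666195/17263110 ≈ 76.592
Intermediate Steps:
t(Z, z) = -60*Z
√(-57*(4 - 107) + (18121/t(127, 133) - 21372/(46*197))) = √(-57*(4 - 107) + (18121/((-60*127)) - 21372/(46*197))) = √(-57*(-103) + (18121/(-7620) - 21372/9062)) = √(5871 + (18121*(-1/7620) - 21372*1/9062)) = √(5871 + (-18121/7620 - 10686/4531)) = √(5871 - 163533571/34526220) = √(202539904049/34526220) = √1748234321493666195/17263110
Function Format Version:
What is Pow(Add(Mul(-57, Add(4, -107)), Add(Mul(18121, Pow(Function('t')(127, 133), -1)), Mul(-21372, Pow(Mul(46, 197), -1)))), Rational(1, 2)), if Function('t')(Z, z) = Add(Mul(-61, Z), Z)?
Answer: Mul(Rational(1, 17263110), Pow(1748234321493666195, Rational(1, 2))) ≈ 76.592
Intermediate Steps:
Function('t')(Z, z) = Mul(-60, Z)
Pow(Add(Mul(-57, Add(4, -107)), Add(Mul(18121, Pow(Function('t')(127, 133), -1)), Mul(-21372, Pow(Mul(46, 197), -1)))), Rational(1, 2)) = Pow(Add(Mul(-57, Add(4, -107)), Add(Mul(18121, Pow(Mul(-60, 127), -1)), Mul(-21372, Pow(Mul(46, 197), -1)))), Rational(1, 2)) = Pow(Add(Mul(-57, -103), Add(Mul(18121, Pow(-7620, -1)), Mul(-21372, Pow(9062, -1)))), Rational(1, 2)) = Pow(Add(5871, Add(Mul(18121, Rational(-1, 7620)), Mul(-21372, Rational(1, 9062)))), Rational(1, 2)) = Pow(Add(5871, Add(Rational(-18121, 7620), Rational(-10686, 4531))), Rational(1, 2)) = Pow(Add(5871, Rational(-163533571, 34526220)), Rational(1, 2)) = Pow(Rational(202539904049, 34526220), Rational(1, 2)) = Mul(Rational(1, 17263110), Pow(1748234321493666195, Rational(1, 2)))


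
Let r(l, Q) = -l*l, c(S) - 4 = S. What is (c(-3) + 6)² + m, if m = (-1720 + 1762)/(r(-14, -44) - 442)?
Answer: 15610/319 ≈ 48.934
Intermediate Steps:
c(S) = 4 + S
r(l, Q) = -l²
m = -21/319 (m = (-1720 + 1762)/(-1*(-14)² - 442) = 42/(-1*196 - 442) = 42/(-196 - 442) = 42/(-638) = 42*(-1/638) = -21/319 ≈ -0.065831)
(c(-3) + 6)² + m = ((4 - 3) + 6)² - 21/319 = (1 + 6)² - 21/319 = 7² - 21/319 = 49 - 21/319 = 15610/319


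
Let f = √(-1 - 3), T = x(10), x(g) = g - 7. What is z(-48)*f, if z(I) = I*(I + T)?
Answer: 4320*I ≈ 4320.0*I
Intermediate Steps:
x(g) = -7 + g
T = 3 (T = -7 + 10 = 3)
z(I) = I*(3 + I) (z(I) = I*(I + 3) = I*(3 + I))
f = 2*I (f = √(-4) = 2*I ≈ 2.0*I)
z(-48)*f = (-48*(3 - 48))*(2*I) = (-48*(-45))*(2*I) = 2160*(2*I) = 4320*I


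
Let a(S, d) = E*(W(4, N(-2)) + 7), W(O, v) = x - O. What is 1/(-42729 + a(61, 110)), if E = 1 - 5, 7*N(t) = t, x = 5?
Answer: -1/42761 ≈ -2.3386e-5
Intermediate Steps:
N(t) = t/7
W(O, v) = 5 - O
E = -4
a(S, d) = -32 (a(S, d) = -4*((5 - 1*4) + 7) = -4*((5 - 4) + 7) = -4*(1 + 7) = -4*8 = -32)
1/(-42729 + a(61, 110)) = 1/(-42729 - 32) = 1/(-42761) = -1/42761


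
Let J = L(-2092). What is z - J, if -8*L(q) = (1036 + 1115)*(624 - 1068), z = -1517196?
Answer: -3273153/2 ≈ -1.6366e+6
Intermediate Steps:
L(q) = 238761/2 (L(q) = -(1036 + 1115)*(624 - 1068)/8 = -2151*(-444)/8 = -⅛*(-955044) = 238761/2)
J = 238761/2 ≈ 1.1938e+5
z - J = -1517196 - 1*238761/2 = -1517196 - 238761/2 = -3273153/2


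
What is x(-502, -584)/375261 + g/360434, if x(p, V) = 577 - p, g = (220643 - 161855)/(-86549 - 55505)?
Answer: 13805979203944/4803443193341199 ≈ 0.0028742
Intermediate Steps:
g = -29394/71027 (g = 58788/(-142054) = 58788*(-1/142054) = -29394/71027 ≈ -0.41384)
x(-502, -584)/375261 + g/360434 = (577 - 1*(-502))/375261 - 29394/71027/360434 = (577 + 502)*(1/375261) - 29394/71027*1/360434 = 1079*(1/375261) - 14697/12800272859 = 1079/375261 - 14697/12800272859 = 13805979203944/4803443193341199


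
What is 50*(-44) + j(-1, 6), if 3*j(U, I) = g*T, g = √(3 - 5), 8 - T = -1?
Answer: -2200 + 3*I*√2 ≈ -2200.0 + 4.2426*I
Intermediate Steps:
T = 9 (T = 8 - 1*(-1) = 8 + 1 = 9)
g = I*√2 (g = √(-2) = I*√2 ≈ 1.4142*I)
j(U, I) = 3*I*√2 (j(U, I) = ((I*√2)*9)/3 = (9*I*√2)/3 = 3*I*√2)
50*(-44) + j(-1, 6) = 50*(-44) + 3*I*√2 = -2200 + 3*I*√2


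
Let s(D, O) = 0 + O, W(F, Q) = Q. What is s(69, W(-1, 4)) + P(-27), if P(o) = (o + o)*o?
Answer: 1462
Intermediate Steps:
s(D, O) = O
P(o) = 2*o² (P(o) = (2*o)*o = 2*o²)
s(69, W(-1, 4)) + P(-27) = 4 + 2*(-27)² = 4 + 2*729 = 4 + 1458 = 1462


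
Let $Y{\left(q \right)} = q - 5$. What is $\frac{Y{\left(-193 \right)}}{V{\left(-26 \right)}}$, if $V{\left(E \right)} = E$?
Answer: $\frac{99}{13} \approx 7.6154$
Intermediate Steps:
$Y{\left(q \right)} = -5 + q$ ($Y{\left(q \right)} = q - 5 = -5 + q$)
$\frac{Y{\left(-193 \right)}}{V{\left(-26 \right)}} = \frac{-5 - 193}{-26} = \left(-198\right) \left(- \frac{1}{26}\right) = \frac{99}{13}$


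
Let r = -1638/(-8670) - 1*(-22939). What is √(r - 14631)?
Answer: √60026665/85 ≈ 91.149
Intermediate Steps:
r = 33147128/1445 (r = -1638*(-1/8670) + 22939 = 273/1445 + 22939 = 33147128/1445 ≈ 22939.)
√(r - 14631) = √(33147128/1445 - 14631) = √(12005333/1445) = √60026665/85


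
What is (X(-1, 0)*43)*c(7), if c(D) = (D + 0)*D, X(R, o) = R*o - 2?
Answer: -4214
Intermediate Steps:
X(R, o) = -2 + R*o
c(D) = D² (c(D) = D*D = D²)
(X(-1, 0)*43)*c(7) = ((-2 - 1*0)*43)*7² = ((-2 + 0)*43)*49 = -2*43*49 = -86*49 = -4214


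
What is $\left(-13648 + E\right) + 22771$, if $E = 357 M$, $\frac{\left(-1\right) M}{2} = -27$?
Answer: $28401$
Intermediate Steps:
$M = 54$ ($M = \left(-2\right) \left(-27\right) = 54$)
$E = 19278$ ($E = 357 \cdot 54 = 19278$)
$\left(-13648 + E\right) + 22771 = \left(-13648 + 19278\right) + 22771 = 5630 + 22771 = 28401$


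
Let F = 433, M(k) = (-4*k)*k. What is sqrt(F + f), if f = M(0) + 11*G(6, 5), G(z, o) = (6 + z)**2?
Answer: sqrt(2017) ≈ 44.911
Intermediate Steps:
M(k) = -4*k**2
f = 1584 (f = -4*0**2 + 11*(6 + 6)**2 = -4*0 + 11*12**2 = 0 + 11*144 = 0 + 1584 = 1584)
sqrt(F + f) = sqrt(433 + 1584) = sqrt(2017)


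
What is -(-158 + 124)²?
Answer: -1156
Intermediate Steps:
-(-158 + 124)² = -1*(-34)² = -1*1156 = -1156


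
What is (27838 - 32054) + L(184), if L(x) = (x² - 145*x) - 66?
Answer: 2894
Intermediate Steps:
L(x) = -66 + x² - 145*x
(27838 - 32054) + L(184) = (27838 - 32054) + (-66 + 184² - 145*184) = -4216 + (-66 + 33856 - 26680) = -4216 + 7110 = 2894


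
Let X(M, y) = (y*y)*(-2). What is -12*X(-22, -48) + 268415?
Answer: 323711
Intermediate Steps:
X(M, y) = -2*y² (X(M, y) = y²*(-2) = -2*y²)
-12*X(-22, -48) + 268415 = -(-24)*(-48)² + 268415 = -(-24)*2304 + 268415 = -12*(-4608) + 268415 = 55296 + 268415 = 323711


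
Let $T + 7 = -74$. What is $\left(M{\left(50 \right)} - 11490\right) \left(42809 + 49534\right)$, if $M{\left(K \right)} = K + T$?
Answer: $-1063883703$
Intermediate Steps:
$T = -81$ ($T = -7 - 74 = -81$)
$M{\left(K \right)} = -81 + K$ ($M{\left(K \right)} = K - 81 = -81 + K$)
$\left(M{\left(50 \right)} - 11490\right) \left(42809 + 49534\right) = \left(\left(-81 + 50\right) - 11490\right) \left(42809 + 49534\right) = \left(-31 - 11490\right) 92343 = \left(-11521\right) 92343 = -1063883703$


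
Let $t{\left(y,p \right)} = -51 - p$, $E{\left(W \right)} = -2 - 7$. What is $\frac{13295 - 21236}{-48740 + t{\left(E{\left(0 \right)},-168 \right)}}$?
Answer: $\frac{7941}{48623} \approx 0.16332$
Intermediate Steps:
$E{\left(W \right)} = -9$ ($E{\left(W \right)} = -2 - 7 = -9$)
$\frac{13295 - 21236}{-48740 + t{\left(E{\left(0 \right)},-168 \right)}} = \frac{13295 - 21236}{-48740 - -117} = - \frac{7941}{-48740 + \left(-51 + 168\right)} = - \frac{7941}{-48740 + 117} = - \frac{7941}{-48623} = \left(-7941\right) \left(- \frac{1}{48623}\right) = \frac{7941}{48623}$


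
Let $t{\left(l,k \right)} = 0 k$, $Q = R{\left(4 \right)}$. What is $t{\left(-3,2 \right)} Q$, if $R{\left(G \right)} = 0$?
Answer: $0$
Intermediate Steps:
$Q = 0$
$t{\left(l,k \right)} = 0$
$t{\left(-3,2 \right)} Q = 0 \cdot 0 = 0$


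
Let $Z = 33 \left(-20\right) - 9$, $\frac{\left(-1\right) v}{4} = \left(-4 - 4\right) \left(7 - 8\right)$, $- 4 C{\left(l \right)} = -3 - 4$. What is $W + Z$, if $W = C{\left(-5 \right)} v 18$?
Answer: $-1677$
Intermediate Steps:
$C{\left(l \right)} = \frac{7}{4}$ ($C{\left(l \right)} = - \frac{-3 - 4}{4} = \left(- \frac{1}{4}\right) \left(-7\right) = \frac{7}{4}$)
$v = -32$ ($v = - 4 \left(-4 - 4\right) \left(7 - 8\right) = - 4 \left(\left(-8\right) \left(-1\right)\right) = \left(-4\right) 8 = -32$)
$W = -1008$ ($W = \frac{7}{4} \left(-32\right) 18 = \left(-56\right) 18 = -1008$)
$Z = -669$ ($Z = -660 - 9 = -669$)
$W + Z = -1008 - 669 = -1677$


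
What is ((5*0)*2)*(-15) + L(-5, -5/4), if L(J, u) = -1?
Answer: -1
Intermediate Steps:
((5*0)*2)*(-15) + L(-5, -5/4) = ((5*0)*2)*(-15) - 1 = (0*2)*(-15) - 1 = 0*(-15) - 1 = 0 - 1 = -1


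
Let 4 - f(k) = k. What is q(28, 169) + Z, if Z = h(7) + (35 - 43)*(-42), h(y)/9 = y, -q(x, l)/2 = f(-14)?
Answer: 363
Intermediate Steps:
f(k) = 4 - k
q(x, l) = -36 (q(x, l) = -2*(4 - 1*(-14)) = -2*(4 + 14) = -2*18 = -36)
h(y) = 9*y
Z = 399 (Z = 9*7 + (35 - 43)*(-42) = 63 - 8*(-42) = 63 + 336 = 399)
q(28, 169) + Z = -36 + 399 = 363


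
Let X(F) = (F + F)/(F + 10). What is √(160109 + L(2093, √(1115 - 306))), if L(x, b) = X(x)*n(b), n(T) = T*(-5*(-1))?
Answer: √(708099504381 + 44015790*√809)/2103 ≈ 400.49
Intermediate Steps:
n(T) = 5*T (n(T) = T*5 = 5*T)
X(F) = 2*F/(10 + F) (X(F) = (2*F)/(10 + F) = 2*F/(10 + F))
L(x, b) = 10*b*x/(10 + x) (L(x, b) = (2*x/(10 + x))*(5*b) = 10*b*x/(10 + x))
√(160109 + L(2093, √(1115 - 306))) = √(160109 + 10*√(1115 - 306)*2093/(10 + 2093)) = √(160109 + 10*√809*2093/2103) = √(160109 + 10*√809*2093*(1/2103)) = √(160109 + 20930*√809/2103)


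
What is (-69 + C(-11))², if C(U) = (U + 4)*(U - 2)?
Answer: 484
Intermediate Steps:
C(U) = (-2 + U)*(4 + U) (C(U) = (4 + U)*(-2 + U) = (-2 + U)*(4 + U))
(-69 + C(-11))² = (-69 + (-8 + (-11)² + 2*(-11)))² = (-69 + (-8 + 121 - 22))² = (-69 + 91)² = 22² = 484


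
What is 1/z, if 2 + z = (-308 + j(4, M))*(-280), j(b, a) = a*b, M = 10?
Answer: 1/75038 ≈ 1.3327e-5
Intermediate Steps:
z = 75038 (z = -2 + (-308 + 10*4)*(-280) = -2 + (-308 + 40)*(-280) = -2 - 268*(-280) = -2 + 75040 = 75038)
1/z = 1/75038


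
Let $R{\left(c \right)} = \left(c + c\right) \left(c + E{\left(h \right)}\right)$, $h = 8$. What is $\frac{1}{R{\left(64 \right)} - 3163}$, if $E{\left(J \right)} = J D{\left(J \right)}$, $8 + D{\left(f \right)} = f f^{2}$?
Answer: $\frac{1}{521125} \approx 1.9189 \cdot 10^{-6}$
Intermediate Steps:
$D{\left(f \right)} = -8 + f^{3}$ ($D{\left(f \right)} = -8 + f f^{2} = -8 + f^{3}$)
$E{\left(J \right)} = J \left(-8 + J^{3}\right)$
$R{\left(c \right)} = 2 c \left(4032 + c\right)$ ($R{\left(c \right)} = \left(c + c\right) \left(c + 8 \left(-8 + 8^{3}\right)\right) = 2 c \left(c + 8 \left(-8 + 512\right)\right) = 2 c \left(c + 8 \cdot 504\right) = 2 c \left(c + 4032\right) = 2 c \left(4032 + c\right)$)
$\frac{1}{R{\left(64 \right)} - 3163} = \frac{1}{2 \cdot 64 \left(4032 + 64\right) - 3163} = \frac{1}{2 \cdot 64 \cdot 4096 - 3163} = \frac{1}{524288 - 3163} = \frac{1}{521125}$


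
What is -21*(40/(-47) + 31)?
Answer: -29757/47 ≈ -633.13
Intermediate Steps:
-21*(40/(-47) + 31) = -21*(40*(-1/47) + 31) = -21*(-40/47 + 31) = -21*1417/47 = -29757/47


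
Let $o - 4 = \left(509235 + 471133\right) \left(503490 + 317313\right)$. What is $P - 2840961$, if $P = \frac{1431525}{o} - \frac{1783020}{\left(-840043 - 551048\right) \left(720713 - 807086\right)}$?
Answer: $- \frac{1727546535122411239382172191}{608085269426250222516} \approx -2.841 \cdot 10^{6}$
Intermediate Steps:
$o = 804688995508$ ($o = 4 + \left(509235 + 471133\right) \left(503490 + 317313\right) = 4 + 980368 \cdot 820803 = 4 + 804688995504 = 804688995508$)
$P = - \frac{7941980972894315}{608085269426250222516}$ ($P = \frac{1431525}{804688995508} - \frac{1783020}{\left(-840043 - 551048\right) \left(720713 - 807086\right)} = 1431525 \cdot \frac{1}{804688995508} - \frac{1783020}{\left(-1391091\right) \left(-86373\right)} = \frac{1431525}{804688995508} - \frac{1783020}{120152702943} = \frac{1431525}{804688995508} - \frac{594340}{40050900981} = - \frac{7941980972894315}{608085269426250222516} \approx -1.3061 \cdot 10^{-5}$)
$P - 2840961 = - \frac{7941980972894315}{608085269426250222516} - 2840961 = - \frac{1727546535122411239382172191}{608085269426250222516}$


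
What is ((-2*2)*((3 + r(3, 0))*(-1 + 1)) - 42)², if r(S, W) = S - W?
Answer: 1764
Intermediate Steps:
((-2*2)*((3 + r(3, 0))*(-1 + 1)) - 42)² = ((-2*2)*((3 + (3 - 1*0))*(-1 + 1)) - 42)² = (-4*(3 + (3 + 0))*0 - 42)² = (-4*(3 + 3)*0 - 42)² = (-24*0 - 42)² = (-4*0 - 42)² = (0 - 42)² = (-42)² = 1764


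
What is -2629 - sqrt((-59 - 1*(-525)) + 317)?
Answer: -2629 - 3*sqrt(87) ≈ -2657.0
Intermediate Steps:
-2629 - sqrt((-59 - 1*(-525)) + 317) = -2629 - sqrt((-59 + 525) + 317) = -2629 - sqrt(466 + 317) = -2629 - sqrt(783) = -2629 - 3*sqrt(87)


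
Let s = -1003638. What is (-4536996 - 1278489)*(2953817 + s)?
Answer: -11341236721815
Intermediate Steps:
(-4536996 - 1278489)*(2953817 + s) = (-4536996 - 1278489)*(2953817 - 1003638) = -5815485*1950179 = -11341236721815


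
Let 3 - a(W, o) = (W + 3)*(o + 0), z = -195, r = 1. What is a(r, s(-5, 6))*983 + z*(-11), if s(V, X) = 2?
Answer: -2770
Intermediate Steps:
a(W, o) = 3 - o*(3 + W) (a(W, o) = 3 - (W + 3)*(o + 0) = 3 - (3 + W)*o = 3 - o*(3 + W))
a(r, s(-5, 6))*983 + z*(-11) = (3 - 3*2 - 1*1*2)*983 - 195*(-11) = (3 - 6 - 2)*983 + 2145 = -5*983 + 2145 = -4915 + 2145 = -2770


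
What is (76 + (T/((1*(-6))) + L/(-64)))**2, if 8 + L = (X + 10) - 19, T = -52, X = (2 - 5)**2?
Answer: 4141225/576 ≈ 7189.6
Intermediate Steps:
X = 9 (X = (-3)**2 = 9)
L = -8 (L = -8 + ((9 + 10) - 19) = -8 + (19 - 19) = -8 + 0 = -8)
(76 + (T/((1*(-6))) + L/(-64)))**2 = (76 + (-52/(1*(-6)) - 8/(-64)))**2 = (76 + (-52/(-6) - 8*(-1/64)))**2 = (76 + (-52*(-1/6) + 1/8))**2 = (76 + (26/3 + 1/8))**2 = (76 + 211/24)**2 = (2035/24)**2 = 4141225/576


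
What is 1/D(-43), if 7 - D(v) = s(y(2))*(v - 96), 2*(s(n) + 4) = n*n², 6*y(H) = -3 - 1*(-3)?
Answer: -1/549 ≈ -0.0018215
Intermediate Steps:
y(H) = 0 (y(H) = (-3 - 1*(-3))/6 = (-3 + 3)/6 = (⅙)*0 = 0)
s(n) = -4 + n³/2 (s(n) = -4 + (n*n²)/2 = -4 + n³/2)
D(v) = -377 + 4*v (D(v) = 7 - (-4 + (½)*0³)*(v - 96) = 7 - (-4 + (½)*0)*(-96 + v) = 7 - (-4 + 0)*(-96 + v) = 7 - (-4)*(-96 + v) = 7 - (384 - 4*v) = 7 + (-384 + 4*v) = -377 + 4*v)
1/D(-43) = 1/(-377 + 4*(-43)) = 1/(-377 - 172) = 1/(-549) = -1/549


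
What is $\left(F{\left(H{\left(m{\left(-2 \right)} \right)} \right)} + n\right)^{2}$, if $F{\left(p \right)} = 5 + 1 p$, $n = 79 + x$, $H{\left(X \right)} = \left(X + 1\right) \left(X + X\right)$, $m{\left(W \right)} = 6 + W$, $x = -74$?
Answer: $2500$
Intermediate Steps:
$H{\left(X \right)} = 2 X \left(1 + X\right)$ ($H{\left(X \right)} = \left(1 + X\right) 2 X = 2 X \left(1 + X\right)$)
$n = 5$ ($n = 79 - 74 = 5$)
$F{\left(p \right)} = 5 + p$
$\left(F{\left(H{\left(m{\left(-2 \right)} \right)} \right)} + n\right)^{2} = \left(\left(5 + 2 \left(6 - 2\right) \left(1 + \left(6 - 2\right)\right)\right) + 5\right)^{2} = \left(\left(5 + 2 \cdot 4 \left(1 + 4\right)\right) + 5\right)^{2} = \left(\left(5 + 2 \cdot 4 \cdot 5\right) + 5\right)^{2} = \left(\left(5 + 40\right) + 5\right)^{2} = \left(45 + 5\right)^{2} = 50^{2} = 2500$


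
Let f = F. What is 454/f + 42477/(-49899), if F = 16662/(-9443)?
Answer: -35771808742/138569523 ≈ -258.15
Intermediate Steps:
F = -16662/9443 (F = 16662*(-1/9443) = -16662/9443 ≈ -1.7645)
f = -16662/9443 ≈ -1.7645
454/f + 42477/(-49899) = 454/(-16662/9443) + 42477/(-49899) = 454*(-9443/16662) + 42477*(-1/49899) = -2143561/8331 - 14159/16633 = -35771808742/138569523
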